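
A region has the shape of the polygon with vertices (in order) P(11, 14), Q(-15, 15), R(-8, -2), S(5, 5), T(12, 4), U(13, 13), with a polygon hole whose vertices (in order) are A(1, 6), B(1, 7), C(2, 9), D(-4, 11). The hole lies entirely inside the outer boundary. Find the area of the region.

Outer boundary:
Apply the surveyor's formula: 2A = Σ (x_i·y_{i+1} − x_{i+1}·y_i), indices taken mod 6.
Σ = (375) + (150) + (-30) + (-40) + (104) + (39) = 598
Area = |Σ|/2 = 299.
Hole:
A→B: (1)(7) − (1)(6) = 1
B→C: (1)(9) − (2)(7) = -5
C→D: (2)(11) − (-4)(9) = 58
D→A: (-4)(6) − (1)(11) = -35
Σ = 19
Area = |Σ|/2 = 9.5.
Net area = 299 − 9.5 = 289.5.

289.5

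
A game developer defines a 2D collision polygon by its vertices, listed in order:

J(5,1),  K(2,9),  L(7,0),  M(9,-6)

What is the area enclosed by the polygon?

11.5

Apply Gauss's area formula: 2A = Σ (x_i·y_{i+1} − x_{i+1}·y_i), indices taken mod 4.
Σ = (43) + (-63) + (-42) + (39) = -23
Area = |Σ|/2 = 11.5.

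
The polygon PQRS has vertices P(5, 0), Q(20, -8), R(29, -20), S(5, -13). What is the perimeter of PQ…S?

|PQ| = √((15)² + (-8)²) = √289 = 17
|QR| = √((9)² + (-12)²) = √225 = 15
|RS| = √((-24)² + (7)²) = √625 = 25
|SP| = √((0)² + (13)²) = √169 = 13
Perimeter = 17 + 15 + 25 + 13 = 70.

70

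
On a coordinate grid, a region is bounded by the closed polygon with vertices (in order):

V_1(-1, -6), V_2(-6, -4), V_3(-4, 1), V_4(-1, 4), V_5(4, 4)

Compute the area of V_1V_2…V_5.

54.5

Apply the shoelace (surveyor's) formula: 2A = Σ (x_i·y_{i+1} − x_{i+1}·y_i), indices taken mod 5.
Cross-terms: -32, -22, -15, -20, -20  ⇒  Σ = -109
Area = |Σ|/2 = 54.5.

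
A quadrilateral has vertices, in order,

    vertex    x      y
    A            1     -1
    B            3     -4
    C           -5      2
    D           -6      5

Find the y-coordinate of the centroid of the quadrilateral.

Apply the shoelace (surveyor's) formula. First the cross-terms c_i = x_i·y_{i+1} − x_{i+1}·y_i:
  -1, -14, -13, 1  ⇒  2A = -27, A = -13.5.
Then Σ (y_i + y_{i+1})·c_i = -54, so ȳ = -54 / (6·(-13.5)) = 2/3.

2/3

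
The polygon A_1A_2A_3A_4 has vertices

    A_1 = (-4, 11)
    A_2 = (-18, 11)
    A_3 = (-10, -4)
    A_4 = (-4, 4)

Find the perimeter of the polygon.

48

|A_1A_2| = √((-14)² + (0)²) = √196 = 14
|A_2A_3| = √((8)² + (-15)²) = √289 = 17
|A_3A_4| = √((6)² + (8)²) = √100 = 10
|A_4A_1| = √((0)² + (7)²) = √49 = 7
Perimeter = 14 + 17 + 10 + 7 = 48.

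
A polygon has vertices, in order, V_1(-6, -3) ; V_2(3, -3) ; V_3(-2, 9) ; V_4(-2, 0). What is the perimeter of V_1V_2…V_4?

|V_1V_2| = √((9)² + (0)²) = √81 = 9
|V_2V_3| = √((-5)² + (12)²) = √169 = 13
|V_3V_4| = √((0)² + (-9)²) = √81 = 9
|V_4V_1| = √((-4)² + (-3)²) = √25 = 5
Perimeter = 9 + 13 + 9 + 5 = 36.

36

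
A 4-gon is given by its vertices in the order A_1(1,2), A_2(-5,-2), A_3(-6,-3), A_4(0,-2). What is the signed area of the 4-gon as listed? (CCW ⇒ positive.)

12.5

Apply the shoelace (surveyor's) formula: 2A = Σ (x_i·y_{i+1} − x_{i+1}·y_i), indices taken mod 4.
Cross-terms: 8, 3, 12, 2  ⇒  Σ = 25
Signed area = Σ/2 = 12.5 (positive ⇒ counter-clockwise traversal).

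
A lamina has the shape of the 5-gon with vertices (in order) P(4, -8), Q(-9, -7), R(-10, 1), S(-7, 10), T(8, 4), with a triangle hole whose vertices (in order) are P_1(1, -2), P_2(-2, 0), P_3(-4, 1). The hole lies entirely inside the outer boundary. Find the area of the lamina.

229.5

Outer boundary:
Apply Gauss's area formula: 2A = Σ (x_i·y_{i+1} − x_{i+1}·y_i), indices taken mod 5.
Σ = (-100) + (-79) + (-93) + (-108) + (-80) = -460
Area = |Σ|/2 = 230.
Hole:
Apply the surveyor's formula: 2A = Σ (x_i·y_{i+1} − x_{i+1}·y_i), indices taken mod 3.
P_1→P_2: (1)(0) − (-2)(-2) = -4
P_2→P_3: (-2)(1) − (-4)(0) = -2
P_3→P_1: (-4)(-2) − (1)(1) = 7
Σ = 1
Area = |Σ|/2 = 0.5.
Net area = 230 − 0.5 = 229.5.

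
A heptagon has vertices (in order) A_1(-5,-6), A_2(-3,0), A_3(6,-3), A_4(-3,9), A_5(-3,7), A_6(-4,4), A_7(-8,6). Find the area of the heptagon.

72

Apply Gauss's area formula: 2A = Σ (x_i·y_{i+1} − x_{i+1}·y_i), indices taken mod 7.
A_1→A_2: (-5)(0) − (-3)(-6) = -18
A_2→A_3: (-3)(-3) − (6)(0) = 9
A_3→A_4: (6)(9) − (-3)(-3) = 45
A_4→A_5: (-3)(7) − (-3)(9) = 6
A_5→A_6: (-3)(4) − (-4)(7) = 16
A_6→A_7: (-4)(6) − (-8)(4) = 8
A_7→A_1: (-8)(-6) − (-5)(6) = 78
Σ = 144
Area = |Σ|/2 = 72.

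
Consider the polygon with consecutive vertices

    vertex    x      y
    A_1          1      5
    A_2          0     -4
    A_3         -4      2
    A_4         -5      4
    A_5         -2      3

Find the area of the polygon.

Cross-terms: -4, -16, -6, -7, -13  ⇒  Σ = -46
Area = |Σ|/2 = 23.

23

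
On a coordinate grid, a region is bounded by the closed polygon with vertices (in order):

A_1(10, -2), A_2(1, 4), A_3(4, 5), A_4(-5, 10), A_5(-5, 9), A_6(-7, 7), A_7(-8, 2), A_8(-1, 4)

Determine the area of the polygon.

51.5

Apply the shoelace formula: 2A = Σ (x_i·y_{i+1} − x_{i+1}·y_i), indices taken mod 8.
A_1→A_2: (10)(4) − (1)(-2) = 42
A_2→A_3: (1)(5) − (4)(4) = -11
A_3→A_4: (4)(10) − (-5)(5) = 65
A_4→A_5: (-5)(9) − (-5)(10) = 5
A_5→A_6: (-5)(7) − (-7)(9) = 28
A_6→A_7: (-7)(2) − (-8)(7) = 42
A_7→A_8: (-8)(4) − (-1)(2) = -30
A_8→A_1: (-1)(-2) − (10)(4) = -38
Σ = 103
Area = |Σ|/2 = 51.5.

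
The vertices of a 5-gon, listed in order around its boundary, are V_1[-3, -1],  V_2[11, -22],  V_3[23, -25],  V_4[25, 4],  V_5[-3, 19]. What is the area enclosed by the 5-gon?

Σ = (77) + (231) + (717) + (487) + (60) = 1572
Area = |Σ|/2 = 786.

786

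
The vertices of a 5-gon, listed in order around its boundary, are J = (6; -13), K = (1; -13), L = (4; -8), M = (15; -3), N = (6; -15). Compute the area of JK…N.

54

Apply the surveyor's formula: 2A = Σ (x_i·y_{i+1} − x_{i+1}·y_i), indices taken mod 5.
Σ = (-65) + (44) + (108) + (-207) + (12) = -108
Area = |Σ|/2 = 54.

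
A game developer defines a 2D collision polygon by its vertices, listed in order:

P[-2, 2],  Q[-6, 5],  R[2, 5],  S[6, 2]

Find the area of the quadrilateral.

Apply Gauss's area formula: 2A = Σ (x_i·y_{i+1} − x_{i+1}·y_i), indices taken mod 4.
Cross-terms: 2, -40, -26, 16  ⇒  Σ = -48
Area = |Σ|/2 = 24.

24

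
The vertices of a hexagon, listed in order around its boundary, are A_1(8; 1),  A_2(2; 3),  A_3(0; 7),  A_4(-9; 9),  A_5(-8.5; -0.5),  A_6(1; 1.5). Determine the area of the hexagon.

78.375

Apply the shoelace formula: 2A = Σ (x_i·y_{i+1} − x_{i+1}·y_i), indices taken mod 6.
Σ = (22) + (14) + (63) + (81) + (-12.25) + (-11) = 156.75
Area = |Σ|/2 = 78.375.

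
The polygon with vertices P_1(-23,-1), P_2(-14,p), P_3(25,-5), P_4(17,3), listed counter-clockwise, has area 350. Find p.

The doubled signed area Σ (x_i y_{i+1} − x_{i+1} y_i) is linear in p.
With p=0 it equals 268; the coefficient of p is -48 (from the two edges through P_2).
So -48·p + 268 = 2·350 = 700 ⇒ p = -9.

-9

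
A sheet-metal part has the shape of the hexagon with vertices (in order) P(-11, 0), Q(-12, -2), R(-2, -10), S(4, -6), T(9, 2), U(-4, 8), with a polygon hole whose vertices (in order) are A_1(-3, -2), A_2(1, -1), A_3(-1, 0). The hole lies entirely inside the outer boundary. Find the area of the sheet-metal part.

207

Outer boundary:
Apply Gauss's area formula: 2A = Σ (x_i·y_{i+1} − x_{i+1}·y_i), indices taken mod 6.
Σ = (22) + (116) + (52) + (62) + (80) + (88) = 420
Area = |Σ|/2 = 210.
Hole:
Cross-terms: 5, -1, 2  ⇒  Σ = 6
Area = |Σ|/2 = 3.
Net area = 210 − 3 = 207.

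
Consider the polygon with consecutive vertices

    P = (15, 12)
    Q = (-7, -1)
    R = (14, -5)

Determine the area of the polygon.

Cross-terms: 69, 49, 243  ⇒  Σ = 361
Area = |Σ|/2 = 180.5.

180.5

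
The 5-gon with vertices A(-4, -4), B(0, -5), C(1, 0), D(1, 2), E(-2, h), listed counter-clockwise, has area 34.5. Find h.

Write out the shoelace sum; only the two edges meeting at E involve h:
2·Area = [(1·h − (-2)·2) + ((-2)·(-4) − (-4)·h)] + 27
       = 5·h + 39 = 69
⇒ h = 6.

6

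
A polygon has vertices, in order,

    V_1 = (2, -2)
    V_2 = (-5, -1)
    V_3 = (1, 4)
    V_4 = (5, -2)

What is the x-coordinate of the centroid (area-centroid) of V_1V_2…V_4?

Apply the shoelace (surveyor's) formula. First the cross-terms c_i = x_i·y_{i+1} − x_{i+1}·y_i:
  -12, -19, -22, -6  ⇒  2A = -59, A = -29.5.
Then Σ (x_i + x_{i+1})·c_i = -62, so x̄ = -62 / (6·(-29.5)) = 62/177.

62/177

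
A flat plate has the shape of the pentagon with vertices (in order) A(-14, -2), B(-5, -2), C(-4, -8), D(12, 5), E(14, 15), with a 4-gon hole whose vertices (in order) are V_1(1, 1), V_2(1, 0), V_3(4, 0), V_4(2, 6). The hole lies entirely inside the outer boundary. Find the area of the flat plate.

199.5

Outer boundary:
Σ = (18) + (32) + (76) + (110) + (182) = 418
Area = |Σ|/2 = 209.
Hole:
Apply the shoelace (surveyor's) formula: 2A = Σ (x_i·y_{i+1} − x_{i+1}·y_i), indices taken mod 4.
Σ = (-1) + (0) + (24) + (-4) = 19
Area = |Σ|/2 = 9.5.
Net area = 209 − 9.5 = 199.5.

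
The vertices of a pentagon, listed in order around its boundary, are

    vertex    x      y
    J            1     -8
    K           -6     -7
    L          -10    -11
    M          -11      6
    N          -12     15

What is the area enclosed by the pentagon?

126

Apply Gauss's area formula: 2A = Σ (x_i·y_{i+1} − x_{i+1}·y_i), indices taken mod 5.
Σ = (-55) + (-4) + (-181) + (-93) + (81) = -252
Area = |Σ|/2 = 126.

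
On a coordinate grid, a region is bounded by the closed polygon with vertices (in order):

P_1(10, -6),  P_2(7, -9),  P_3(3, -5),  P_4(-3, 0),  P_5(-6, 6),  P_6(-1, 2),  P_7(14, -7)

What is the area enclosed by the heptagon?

P_1→P_2: (10)(-9) − (7)(-6) = -48
P_2→P_3: (7)(-5) − (3)(-9) = -8
P_3→P_4: (3)(0) − (-3)(-5) = -15
P_4→P_5: (-3)(6) − (-6)(0) = -18
P_5→P_6: (-6)(2) − (-1)(6) = -6
P_6→P_7: (-1)(-7) − (14)(2) = -21
P_7→P_1: (14)(-6) − (10)(-7) = -14
Σ = -130
Area = |Σ|/2 = 65.

65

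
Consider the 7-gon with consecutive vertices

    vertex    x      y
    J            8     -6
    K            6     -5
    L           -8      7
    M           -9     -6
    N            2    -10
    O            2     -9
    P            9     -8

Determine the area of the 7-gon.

Σ = (-4) + (2) + (111) + (102) + (2) + (65) + (10) = 288
Area = |Σ|/2 = 144.

144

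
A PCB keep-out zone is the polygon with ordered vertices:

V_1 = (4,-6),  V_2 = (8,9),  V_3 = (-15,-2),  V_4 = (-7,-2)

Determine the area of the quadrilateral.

Σ = (84) + (119) + (16) + (50) = 269
Area = |Σ|/2 = 134.5.

134.5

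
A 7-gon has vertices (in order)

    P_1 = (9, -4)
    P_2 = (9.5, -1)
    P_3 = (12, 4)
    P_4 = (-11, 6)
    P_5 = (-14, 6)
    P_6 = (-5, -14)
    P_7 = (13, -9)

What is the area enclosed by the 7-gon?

Apply the shoelace (surveyor's) formula: 2A = Σ (x_i·y_{i+1} − x_{i+1}·y_i), indices taken mod 7.
P_1→P_2: (9)(-1) − (9.5)(-4) = 29
P_2→P_3: (9.5)(4) − (12)(-1) = 50
P_3→P_4: (12)(6) − (-11)(4) = 116
P_4→P_5: (-11)(6) − (-14)(6) = 18
P_5→P_6: (-14)(-14) − (-5)(6) = 226
P_6→P_7: (-5)(-9) − (13)(-14) = 227
P_7→P_1: (13)(-4) − (9)(-9) = 29
Σ = 695
Area = |Σ|/2 = 347.5.

347.5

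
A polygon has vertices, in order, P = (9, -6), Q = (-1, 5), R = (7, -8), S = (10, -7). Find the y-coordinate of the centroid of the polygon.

-77/23

Apply Gauss's area formula. First the cross-terms c_i = x_i·y_{i+1} − x_{i+1}·y_i:
  39, -27, 31, 3  ⇒  2A = 46, A = 23.
Then Σ (y_i + y_{i+1})·c_i = -462, so ȳ = -462 / (6·23) = -77/23.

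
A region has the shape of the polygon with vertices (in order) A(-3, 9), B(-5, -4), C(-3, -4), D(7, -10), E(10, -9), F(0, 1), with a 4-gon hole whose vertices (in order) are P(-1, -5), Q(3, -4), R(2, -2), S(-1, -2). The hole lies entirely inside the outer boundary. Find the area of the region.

77.5

Outer boundary:
Apply the surveyor's formula: 2A = Σ (x_i·y_{i+1} − x_{i+1}·y_i), indices taken mod 6.
Σ = (57) + (8) + (58) + (37) + (10) + (3) = 173
Area = |Σ|/2 = 86.5.
Hole:
Apply Gauss's area formula: 2A = Σ (x_i·y_{i+1} − x_{i+1}·y_i), indices taken mod 4.
Cross-terms: 19, 2, -6, 3  ⇒  Σ = 18
Area = |Σ|/2 = 9.
Net area = 86.5 − 9 = 77.5.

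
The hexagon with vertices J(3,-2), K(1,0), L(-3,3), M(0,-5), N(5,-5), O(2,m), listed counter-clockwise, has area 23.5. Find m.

Write out the shoelace sum; only the two edges meeting at O involve m:
2·Area = [(5·m − 2·(-5)) + (2·(-2) − 3·m)] + 45
       = 2·m + 51 = 47
⇒ m = -2.

-2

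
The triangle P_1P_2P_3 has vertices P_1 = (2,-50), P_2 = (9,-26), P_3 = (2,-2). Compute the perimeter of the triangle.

98

|P_1P_2| = √((7)² + (24)²) = √625 = 25
|P_2P_3| = √((-7)² + (24)²) = √625 = 25
|P_3P_1| = √((0)² + (-48)²) = √2304 = 48
Perimeter = 25 + 25 + 48 = 98.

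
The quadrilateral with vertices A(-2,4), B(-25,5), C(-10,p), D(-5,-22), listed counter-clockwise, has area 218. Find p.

-7

Write out the shoelace sum; only the two edges meeting at C involve p:
2·Area = [((-25)·p − (-10)·5) + ((-10)·(-22) − (-5)·p)] + 26
       = -20·p + 296 = 436
⇒ p = -7.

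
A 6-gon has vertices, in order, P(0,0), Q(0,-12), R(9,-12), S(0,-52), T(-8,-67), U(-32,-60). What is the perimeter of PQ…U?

|PQ| = √((0)² + (-12)²) = √144 = 12
|QR| = √((9)² + (0)²) = √81 = 9
|RS| = √((-9)² + (-40)²) = √1681 = 41
|ST| = √((-8)² + (-15)²) = √289 = 17
|TU| = √((-24)² + (7)²) = √625 = 25
|UP| = √((32)² + (60)²) = √4624 = 68
Perimeter = 12 + 9 + 41 + 17 + 25 + 68 = 172.

172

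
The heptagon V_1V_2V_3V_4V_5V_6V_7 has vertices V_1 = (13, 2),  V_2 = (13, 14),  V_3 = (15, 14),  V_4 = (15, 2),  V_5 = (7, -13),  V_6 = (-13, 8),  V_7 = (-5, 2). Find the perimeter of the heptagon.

100

|V_1V_2| = √((0)² + (12)²) = √144 = 12
|V_2V_3| = √((2)² + (0)²) = √4 = 2
|V_3V_4| = √((0)² + (-12)²) = √144 = 12
|V_4V_5| = √((-8)² + (-15)²) = √289 = 17
|V_5V_6| = √((-20)² + (21)²) = √841 = 29
|V_6V_7| = √((8)² + (-6)²) = √100 = 10
|V_7V_1| = √((18)² + (0)²) = √324 = 18
Perimeter = 12 + 2 + 12 + 17 + 29 + 10 + 18 = 100.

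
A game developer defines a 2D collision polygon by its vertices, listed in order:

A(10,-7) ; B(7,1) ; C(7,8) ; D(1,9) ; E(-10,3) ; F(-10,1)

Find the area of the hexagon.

A→B: (10)(1) − (7)(-7) = 59
B→C: (7)(8) − (7)(1) = 49
C→D: (7)(9) − (1)(8) = 55
D→E: (1)(3) − (-10)(9) = 93
E→F: (-10)(1) − (-10)(3) = 20
F→A: (-10)(-7) − (10)(1) = 60
Σ = 336
Area = |Σ|/2 = 168.

168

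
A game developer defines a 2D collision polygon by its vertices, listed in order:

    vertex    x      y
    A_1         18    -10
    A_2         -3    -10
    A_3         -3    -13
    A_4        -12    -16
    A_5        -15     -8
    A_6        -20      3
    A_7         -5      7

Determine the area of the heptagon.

Σ = (-210) + (9) + (-108) + (-144) + (-205) + (-125) + (-76) = -859
Area = |Σ|/2 = 429.5.

429.5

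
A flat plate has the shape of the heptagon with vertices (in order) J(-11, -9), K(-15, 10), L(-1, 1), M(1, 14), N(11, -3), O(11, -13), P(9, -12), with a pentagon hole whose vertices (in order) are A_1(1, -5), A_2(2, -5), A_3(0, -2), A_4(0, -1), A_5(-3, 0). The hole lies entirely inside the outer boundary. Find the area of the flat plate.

373.5

Outer boundary:
Apply Gauss's area formula: 2A = Σ (x_i·y_{i+1} − x_{i+1}·y_i), indices taken mod 7.
J→K: (-11)(10) − (-15)(-9) = -245
K→L: (-15)(1) − (-1)(10) = -5
L→M: (-1)(14) − (1)(1) = -15
M→N: (1)(-3) − (11)(14) = -157
N→O: (11)(-13) − (11)(-3) = -110
O→P: (11)(-12) − (9)(-13) = -15
P→J: (9)(-9) − (-11)(-12) = -213
Σ = -760
Area = |Σ|/2 = 380.
Hole:
Apply the shoelace formula: 2A = Σ (x_i·y_{i+1} − x_{i+1}·y_i), indices taken mod 5.
A_1→A_2: (1)(-5) − (2)(-5) = 5
A_2→A_3: (2)(-2) − (0)(-5) = -4
A_3→A_4: (0)(-1) − (0)(-2) = 0
A_4→A_5: (0)(0) − (-3)(-1) = -3
A_5→A_1: (-3)(-5) − (1)(0) = 15
Σ = 13
Area = |Σ|/2 = 6.5.
Net area = 380 − 6.5 = 373.5.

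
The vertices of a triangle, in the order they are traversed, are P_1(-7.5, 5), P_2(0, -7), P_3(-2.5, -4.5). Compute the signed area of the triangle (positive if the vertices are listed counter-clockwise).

Apply the surveyor's formula: 2A = Σ (x_i·y_{i+1} − x_{i+1}·y_i), indices taken mod 3.
P_1→P_2: (-7.5)(-7) − (0)(5) = 52.5
P_2→P_3: (0)(-4.5) − (-2.5)(-7) = -17.5
P_3→P_1: (-2.5)(5) − (-7.5)(-4.5) = -46.25
Σ = -11.25
Signed area = Σ/2 = -5.625 (negative ⇒ clockwise traversal).

-5.625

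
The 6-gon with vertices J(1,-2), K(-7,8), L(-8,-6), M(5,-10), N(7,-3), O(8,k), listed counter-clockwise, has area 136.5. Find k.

0

The doubled signed area Σ (x_i y_{i+1} − x_{i+1} y_i) is linear in k.
With k=0 it equals 273; the coefficient of k is 6 (from the two edges through O).
So 6·k + 273 = 2·136.5 = 273 ⇒ k = 0.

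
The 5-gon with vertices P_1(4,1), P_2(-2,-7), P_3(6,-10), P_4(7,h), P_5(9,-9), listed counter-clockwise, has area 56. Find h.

-8

The doubled signed area Σ (x_i y_{i+1} − x_{i+1} y_i) is linear in h.
With h=0 it equals 88; the coefficient of h is -3 (from the two edges through P_4).
So -3·h + 88 = 2·56 = 112 ⇒ h = -8.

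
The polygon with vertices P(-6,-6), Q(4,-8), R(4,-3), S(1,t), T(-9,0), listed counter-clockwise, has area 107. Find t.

5

Write out the shoelace sum; only the two edges meeting at S involve t:
2·Area = [(4·t − 1·(-3)) + (1·0 − (-9)·t)] + 146
       = 13·t + 149 = 214
⇒ t = 5.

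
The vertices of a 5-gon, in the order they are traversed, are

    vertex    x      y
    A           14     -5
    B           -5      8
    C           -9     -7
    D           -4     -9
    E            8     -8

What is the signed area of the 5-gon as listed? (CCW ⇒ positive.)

Apply the surveyor's formula: 2A = Σ (x_i·y_{i+1} − x_{i+1}·y_i), indices taken mod 5.
Σ = (87) + (107) + (53) + (104) + (72) = 423
Signed area = Σ/2 = 211.5 (positive ⇒ counter-clockwise traversal).

211.5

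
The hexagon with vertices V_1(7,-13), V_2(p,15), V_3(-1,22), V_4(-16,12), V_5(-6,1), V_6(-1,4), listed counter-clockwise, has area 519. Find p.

16

The doubled signed area Σ (x_i y_{i+1} − x_{i+1} y_i) is linear in p.
With p=0 it equals 478; the coefficient of p is 35 (from the two edges through V_2).
So 35·p + 478 = 2·519 = 1038 ⇒ p = 16.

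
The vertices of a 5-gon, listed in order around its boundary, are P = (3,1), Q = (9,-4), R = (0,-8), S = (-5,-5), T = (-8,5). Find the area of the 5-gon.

110.5

P→Q: (3)(-4) − (9)(1) = -21
Q→R: (9)(-8) − (0)(-4) = -72
R→S: (0)(-5) − (-5)(-8) = -40
S→T: (-5)(5) − (-8)(-5) = -65
T→P: (-8)(1) − (3)(5) = -23
Σ = -221
Area = |Σ|/2 = 110.5.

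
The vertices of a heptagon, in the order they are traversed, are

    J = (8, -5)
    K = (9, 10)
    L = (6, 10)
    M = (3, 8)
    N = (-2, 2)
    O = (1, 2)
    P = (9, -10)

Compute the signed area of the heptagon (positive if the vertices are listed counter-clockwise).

98

Apply the shoelace formula: 2A = Σ (x_i·y_{i+1} − x_{i+1}·y_i), indices taken mod 7.
Σ = (125) + (30) + (18) + (22) + (-6) + (-28) + (35) = 196
Signed area = Σ/2 = 98 (positive ⇒ counter-clockwise traversal).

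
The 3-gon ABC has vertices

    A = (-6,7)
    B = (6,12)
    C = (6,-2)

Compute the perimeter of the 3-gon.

42

|AB| = √((12)² + (5)²) = √169 = 13
|BC| = √((0)² + (-14)²) = √196 = 14
|CA| = √((-12)² + (9)²) = √225 = 15
Perimeter = 13 + 14 + 15 = 42.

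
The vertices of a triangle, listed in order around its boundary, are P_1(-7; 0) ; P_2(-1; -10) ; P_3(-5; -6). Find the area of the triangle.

8

Apply the shoelace (surveyor's) formula: 2A = Σ (x_i·y_{i+1} − x_{i+1}·y_i), indices taken mod 3.
Cross-terms: 70, -44, -42  ⇒  Σ = -16
Area = |Σ|/2 = 8.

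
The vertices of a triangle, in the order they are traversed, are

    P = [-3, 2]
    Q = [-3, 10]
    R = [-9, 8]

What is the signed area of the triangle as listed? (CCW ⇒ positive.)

Apply Gauss's area formula: 2A = Σ (x_i·y_{i+1} − x_{i+1}·y_i), indices taken mod 3.
Σ = (-24) + (66) + (6) = 48
Signed area = Σ/2 = 24 (positive ⇒ counter-clockwise traversal).

24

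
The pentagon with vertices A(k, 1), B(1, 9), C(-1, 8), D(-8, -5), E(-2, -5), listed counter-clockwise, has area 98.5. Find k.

6

Write out the shoelace sum; only the two edges meeting at A involve k:
2·Area = [((-2)·1 − k·(-5)) + (k·9 − 1·1)] + 116
       = 14·k + 113 = 197
⇒ k = 6.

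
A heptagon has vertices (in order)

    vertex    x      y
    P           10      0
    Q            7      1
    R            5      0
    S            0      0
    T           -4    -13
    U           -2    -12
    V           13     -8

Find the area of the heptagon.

139.5

Apply the surveyor's formula: 2A = Σ (x_i·y_{i+1} − x_{i+1}·y_i), indices taken mod 7.
P→Q: (10)(1) − (7)(0) = 10
Q→R: (7)(0) − (5)(1) = -5
R→S: (5)(0) − (0)(0) = 0
S→T: (0)(-13) − (-4)(0) = 0
T→U: (-4)(-12) − (-2)(-13) = 22
U→V: (-2)(-8) − (13)(-12) = 172
V→P: (13)(0) − (10)(-8) = 80
Σ = 279
Area = |Σ|/2 = 139.5.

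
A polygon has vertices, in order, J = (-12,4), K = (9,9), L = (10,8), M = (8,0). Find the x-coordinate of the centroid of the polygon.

595/291

Apply the shoelace formula. First the cross-terms c_i = x_i·y_{i+1} − x_{i+1}·y_i:
  -144, -18, -64, 32  ⇒  2A = -194, A = -97.
Then Σ (x_i + x_{i+1})·c_i = -1190, so x̄ = -1190 / (6·(-97)) = 595/291.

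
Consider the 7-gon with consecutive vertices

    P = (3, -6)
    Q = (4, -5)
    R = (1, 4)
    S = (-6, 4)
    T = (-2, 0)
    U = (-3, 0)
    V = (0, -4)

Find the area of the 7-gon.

45

Cross-terms: 9, 21, 28, 8, 0, 12, 12  ⇒  Σ = 90
Area = |Σ|/2 = 45.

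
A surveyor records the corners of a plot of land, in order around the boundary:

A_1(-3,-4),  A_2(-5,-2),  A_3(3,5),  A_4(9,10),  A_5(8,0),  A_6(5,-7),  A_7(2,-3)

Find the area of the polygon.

Cross-terms: -14, -19, -15, -80, -56, -1, -17  ⇒  Σ = -202
Area = |Σ|/2 = 101.

101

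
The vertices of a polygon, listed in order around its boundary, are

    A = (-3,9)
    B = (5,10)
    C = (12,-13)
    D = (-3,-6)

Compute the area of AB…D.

A→B: (-3)(10) − (5)(9) = -75
B→C: (5)(-13) − (12)(10) = -185
C→D: (12)(-6) − (-3)(-13) = -111
D→A: (-3)(9) − (-3)(-6) = -45
Σ = -416
Area = |Σ|/2 = 208.

208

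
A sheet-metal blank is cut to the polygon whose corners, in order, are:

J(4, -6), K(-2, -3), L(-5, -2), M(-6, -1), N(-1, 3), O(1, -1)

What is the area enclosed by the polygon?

32.5

Cross-terms: -24, -11, -7, -19, -2, -2  ⇒  Σ = -65
Area = |Σ|/2 = 32.5.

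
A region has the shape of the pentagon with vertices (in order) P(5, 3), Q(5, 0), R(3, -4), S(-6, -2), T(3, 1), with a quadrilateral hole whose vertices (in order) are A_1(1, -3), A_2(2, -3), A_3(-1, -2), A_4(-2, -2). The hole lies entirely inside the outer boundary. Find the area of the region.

Outer boundary:
Apply the shoelace (surveyor's) formula: 2A = Σ (x_i·y_{i+1} − x_{i+1}·y_i), indices taken mod 5.
Σ = (-15) + (-20) + (-30) + (0) + (4) = -61
Area = |Σ|/2 = 30.5.
Hole:
Cross-terms: 3, -7, -2, 8  ⇒  Σ = 2
Area = |Σ|/2 = 1.
Net area = 30.5 − 1 = 29.5.

29.5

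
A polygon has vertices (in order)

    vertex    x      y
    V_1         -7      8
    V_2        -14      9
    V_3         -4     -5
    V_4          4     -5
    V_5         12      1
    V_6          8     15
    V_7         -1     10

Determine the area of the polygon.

Apply the surveyor's formula: 2A = Σ (x_i·y_{i+1} − x_{i+1}·y_i), indices taken mod 7.
Σ = (49) + (106) + (40) + (64) + (172) + (95) + (62) = 588
Area = |Σ|/2 = 294.

294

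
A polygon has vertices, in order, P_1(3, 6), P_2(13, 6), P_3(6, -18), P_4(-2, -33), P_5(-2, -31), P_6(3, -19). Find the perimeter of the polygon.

92

|P_1P_2| = √((10)² + (0)²) = √100 = 10
|P_2P_3| = √((-7)² + (-24)²) = √625 = 25
|P_3P_4| = √((-8)² + (-15)²) = √289 = 17
|P_4P_5| = √((0)² + (2)²) = √4 = 2
|P_5P_6| = √((5)² + (12)²) = √169 = 13
|P_6P_1| = √((0)² + (25)²) = √625 = 25
Perimeter = 10 + 25 + 17 + 2 + 13 + 25 = 92.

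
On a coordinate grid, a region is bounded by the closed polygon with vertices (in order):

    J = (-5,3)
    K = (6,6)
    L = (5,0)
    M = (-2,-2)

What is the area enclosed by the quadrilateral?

Apply the shoelace (surveyor's) formula: 2A = Σ (x_i·y_{i+1} − x_{i+1}·y_i), indices taken mod 4.
Σ = (-48) + (-30) + (-10) + (-16) = -104
Area = |Σ|/2 = 52.

52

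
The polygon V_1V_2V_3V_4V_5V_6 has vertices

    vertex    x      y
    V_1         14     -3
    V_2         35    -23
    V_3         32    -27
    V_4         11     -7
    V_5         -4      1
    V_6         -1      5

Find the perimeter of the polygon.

|V_1V_2| = √((21)² + (-20)²) = √841 = 29
|V_2V_3| = √((-3)² + (-4)²) = √25 = 5
|V_3V_4| = √((-21)² + (20)²) = √841 = 29
|V_4V_5| = √((-15)² + (8)²) = √289 = 17
|V_5V_6| = √((3)² + (4)²) = √25 = 5
|V_6V_1| = √((15)² + (-8)²) = √289 = 17
Perimeter = 29 + 5 + 29 + 17 + 5 + 17 = 102.

102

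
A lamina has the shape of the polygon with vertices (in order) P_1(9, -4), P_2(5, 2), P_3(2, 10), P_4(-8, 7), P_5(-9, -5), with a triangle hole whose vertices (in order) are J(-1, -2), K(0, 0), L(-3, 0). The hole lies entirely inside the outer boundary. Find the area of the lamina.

178

Outer boundary:
Apply the surveyor's formula: 2A = Σ (x_i·y_{i+1} − x_{i+1}·y_i), indices taken mod 5.
Σ = (38) + (46) + (94) + (103) + (81) = 362
Area = |Σ|/2 = 181.
Hole:
Cross-terms: 0, 0, 6  ⇒  Σ = 6
Area = |Σ|/2 = 3.
Net area = 181 − 3 = 178.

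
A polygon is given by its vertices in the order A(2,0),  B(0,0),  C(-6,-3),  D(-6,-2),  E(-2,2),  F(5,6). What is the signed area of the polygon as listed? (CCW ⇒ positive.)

-28

Σ = (0) + (0) + (-6) + (-16) + (-22) + (-12) = -56
Signed area = Σ/2 = -28 (negative ⇒ clockwise traversal).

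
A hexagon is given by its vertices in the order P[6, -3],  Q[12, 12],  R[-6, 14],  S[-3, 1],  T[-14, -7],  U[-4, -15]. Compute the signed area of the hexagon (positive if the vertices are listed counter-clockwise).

351.5

Apply the shoelace formula: 2A = Σ (x_i·y_{i+1} − x_{i+1}·y_i), indices taken mod 6.
Σ = (108) + (240) + (36) + (35) + (182) + (102) = 703
Signed area = Σ/2 = 351.5 (positive ⇒ counter-clockwise traversal).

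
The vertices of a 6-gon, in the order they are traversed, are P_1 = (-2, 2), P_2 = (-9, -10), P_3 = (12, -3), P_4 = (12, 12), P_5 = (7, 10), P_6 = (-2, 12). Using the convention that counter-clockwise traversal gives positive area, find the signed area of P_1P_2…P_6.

262.5

Apply the shoelace (surveyor's) formula: 2A = Σ (x_i·y_{i+1} − x_{i+1}·y_i), indices taken mod 6.
Cross-terms: 38, 147, 180, 36, 104, 20  ⇒  Σ = 525
Signed area = Σ/2 = 262.5 (positive ⇒ counter-clockwise traversal).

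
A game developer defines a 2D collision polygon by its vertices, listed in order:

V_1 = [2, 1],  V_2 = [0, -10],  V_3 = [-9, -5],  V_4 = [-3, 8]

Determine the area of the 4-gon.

108

Apply Gauss's area formula: 2A = Σ (x_i·y_{i+1} − x_{i+1}·y_i), indices taken mod 4.
Cross-terms: -20, -90, -87, -19  ⇒  Σ = -216
Area = |Σ|/2 = 108.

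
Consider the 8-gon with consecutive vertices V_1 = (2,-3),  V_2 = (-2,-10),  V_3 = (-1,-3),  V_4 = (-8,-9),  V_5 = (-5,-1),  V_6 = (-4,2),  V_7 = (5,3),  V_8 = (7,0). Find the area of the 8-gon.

80

Apply the shoelace formula: 2A = Σ (x_i·y_{i+1} − x_{i+1}·y_i), indices taken mod 8.
Σ = (-26) + (-4) + (-15) + (-37) + (-14) + (-22) + (-21) + (-21) = -160
Area = |Σ|/2 = 80.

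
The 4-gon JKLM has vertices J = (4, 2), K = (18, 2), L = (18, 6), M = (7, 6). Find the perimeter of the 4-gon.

|JK| = √((14)² + (0)²) = √196 = 14
|KL| = √((0)² + (4)²) = √16 = 4
|LM| = √((-11)² + (0)²) = √121 = 11
|MJ| = √((-3)² + (-4)²) = √25 = 5
Perimeter = 14 + 4 + 11 + 5 = 34.

34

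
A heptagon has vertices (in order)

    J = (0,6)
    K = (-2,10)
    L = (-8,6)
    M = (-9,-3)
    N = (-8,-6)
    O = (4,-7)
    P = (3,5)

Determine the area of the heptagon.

163.5

Σ = (12) + (68) + (78) + (30) + (80) + (41) + (18) = 327
Area = |Σ|/2 = 163.5.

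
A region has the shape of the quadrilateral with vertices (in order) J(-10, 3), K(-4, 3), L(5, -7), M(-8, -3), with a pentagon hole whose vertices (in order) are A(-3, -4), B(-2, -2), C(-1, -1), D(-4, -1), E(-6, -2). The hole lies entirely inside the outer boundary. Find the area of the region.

57.5

Outer boundary:
Apply the shoelace formula: 2A = Σ (x_i·y_{i+1} − x_{i+1}·y_i), indices taken mod 4.
Cross-terms: -18, 13, -71, -54  ⇒  Σ = -130
Area = |Σ|/2 = 65.
Hole:
Σ = (-2) + (0) + (-3) + (2) + (18) = 15
Area = |Σ|/2 = 7.5.
Net area = 65 − 7.5 = 57.5.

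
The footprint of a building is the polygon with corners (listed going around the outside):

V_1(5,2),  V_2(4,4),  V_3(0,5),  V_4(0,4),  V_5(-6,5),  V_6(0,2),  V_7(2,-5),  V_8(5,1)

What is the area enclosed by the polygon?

36

Σ = (12) + (20) + (0) + (24) + (-12) + (-4) + (27) + (5) = 72
Area = |Σ|/2 = 36.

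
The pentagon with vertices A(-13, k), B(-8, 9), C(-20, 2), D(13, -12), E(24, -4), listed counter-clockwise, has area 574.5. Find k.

The doubled signed area Σ (x_i y_{i+1} − x_{i+1} y_i) is linear in k.
With k=0 it equals 445; the coefficient of k is 32 (from the two edges through A).
So 32·k + 445 = 2·574.5 = 1149 ⇒ k = 22.

22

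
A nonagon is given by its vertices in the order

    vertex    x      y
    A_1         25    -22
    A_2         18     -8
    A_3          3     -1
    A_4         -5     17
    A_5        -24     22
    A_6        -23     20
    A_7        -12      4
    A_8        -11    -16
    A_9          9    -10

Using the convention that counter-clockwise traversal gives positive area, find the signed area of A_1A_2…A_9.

631

Σ = (196) + (6) + (46) + (298) + (26) + (148) + (236) + (254) + (52) = 1262
Signed area = Σ/2 = 631 (positive ⇒ counter-clockwise traversal).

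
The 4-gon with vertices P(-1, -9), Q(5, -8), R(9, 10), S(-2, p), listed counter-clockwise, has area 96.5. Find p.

-2

The doubled signed area Σ (x_i y_{i+1} − x_{i+1} y_i) is linear in p.
With p=0 it equals 213; the coefficient of p is 10 (from the two edges through S).
So 10·p + 213 = 2·96.5 = 193 ⇒ p = -2.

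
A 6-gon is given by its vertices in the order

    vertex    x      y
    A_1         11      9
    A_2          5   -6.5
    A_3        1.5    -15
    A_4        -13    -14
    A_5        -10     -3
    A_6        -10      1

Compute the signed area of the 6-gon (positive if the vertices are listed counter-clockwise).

-319.875

Cross-terms: -116.5, -65.25, -216, -101, -40, -101  ⇒  Σ = -639.75
Signed area = Σ/2 = -319.875 (negative ⇒ clockwise traversal).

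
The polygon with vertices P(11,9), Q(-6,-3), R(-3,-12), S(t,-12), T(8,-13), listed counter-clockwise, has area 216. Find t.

Write out the shoelace sum; only the two edges meeting at S involve t:
2·Area = [((-3)·(-12) − t·(-12)) + (t·(-13) − 8·(-12))] + 299
       = -1·t + 431 = 432
⇒ t = -1.

-1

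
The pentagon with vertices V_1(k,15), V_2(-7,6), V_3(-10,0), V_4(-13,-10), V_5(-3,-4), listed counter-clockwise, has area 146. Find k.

The doubled signed area Σ (x_i y_{i+1} − x_{i+1} y_i) is linear in k.
With k=0 it equals 242; the coefficient of k is 10 (from the two edges through V_1).
So 10·k + 242 = 2·146 = 292 ⇒ k = 5.

5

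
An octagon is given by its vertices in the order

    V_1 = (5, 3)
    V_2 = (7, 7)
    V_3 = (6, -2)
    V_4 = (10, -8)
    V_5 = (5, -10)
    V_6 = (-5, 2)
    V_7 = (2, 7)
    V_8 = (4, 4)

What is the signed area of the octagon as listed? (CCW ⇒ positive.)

Cross-terms: 14, -56, -28, -60, -40, -39, -20, -8  ⇒  Σ = -237
Signed area = Σ/2 = -118.5 (negative ⇒ clockwise traversal).

-118.5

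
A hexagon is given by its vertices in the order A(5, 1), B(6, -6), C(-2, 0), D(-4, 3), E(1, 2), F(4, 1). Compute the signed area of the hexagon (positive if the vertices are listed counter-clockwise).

A→B: (5)(-6) − (6)(1) = -36
B→C: (6)(0) − (-2)(-6) = -12
C→D: (-2)(3) − (-4)(0) = -6
D→E: (-4)(2) − (1)(3) = -11
E→F: (1)(1) − (4)(2) = -7
F→A: (4)(1) − (5)(1) = -1
Σ = -73
Signed area = Σ/2 = -36.5 (negative ⇒ clockwise traversal).

-36.5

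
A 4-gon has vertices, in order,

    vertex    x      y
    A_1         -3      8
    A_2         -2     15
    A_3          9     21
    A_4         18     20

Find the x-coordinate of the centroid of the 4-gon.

169/30

Apply the surveyor's formula. First the cross-terms c_i = x_i·y_{i+1} − x_{i+1}·y_i:
  -29, -177, -198, 204  ⇒  2A = -200, A = -100.
Then Σ (x_i + x_{i+1})·c_i = -3380, so x̄ = -3380 / (6·(-100)) = 169/30.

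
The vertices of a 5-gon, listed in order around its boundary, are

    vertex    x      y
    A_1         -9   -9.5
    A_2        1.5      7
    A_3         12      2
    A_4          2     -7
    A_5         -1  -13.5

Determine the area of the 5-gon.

181.875

Cross-terms: -48.75, -81, -88, -34, -112  ⇒  Σ = -363.75
Area = |Σ|/2 = 181.875.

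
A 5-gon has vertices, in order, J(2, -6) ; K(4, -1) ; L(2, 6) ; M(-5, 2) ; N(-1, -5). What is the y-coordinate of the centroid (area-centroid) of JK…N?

-0.024

Apply the shoelace (surveyor's) formula. First the cross-terms c_i = x_i·y_{i+1} − x_{i+1}·y_i:
  22, 26, 34, 27, 16  ⇒  2A = 125, A = 62.5.
Then Σ (y_i + y_{i+1})·c_i = -9, so ȳ = -9 / (6·62.5) = -0.024.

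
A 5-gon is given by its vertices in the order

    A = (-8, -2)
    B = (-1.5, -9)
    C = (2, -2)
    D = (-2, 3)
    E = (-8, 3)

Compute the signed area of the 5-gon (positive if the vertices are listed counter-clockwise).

A→B: (-8)(-9) − (-1.5)(-2) = 69
B→C: (-1.5)(-2) − (2)(-9) = 21
C→D: (2)(3) − (-2)(-2) = 2
D→E: (-2)(3) − (-8)(3) = 18
E→A: (-8)(-2) − (-8)(3) = 40
Σ = 150
Signed area = Σ/2 = 75 (positive ⇒ counter-clockwise traversal).

75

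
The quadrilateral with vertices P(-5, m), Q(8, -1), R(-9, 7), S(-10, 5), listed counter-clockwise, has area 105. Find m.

Write out the shoelace sum; only the two edges meeting at P involve m:
2·Area = [((-10)·m − (-5)·5) + ((-5)·(-1) − 8·m)] + 72
       = -18·m + 102 = 210
⇒ m = -6.

-6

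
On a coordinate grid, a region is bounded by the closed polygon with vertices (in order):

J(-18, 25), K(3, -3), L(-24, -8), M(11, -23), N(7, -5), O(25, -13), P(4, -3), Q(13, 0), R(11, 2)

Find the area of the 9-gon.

Σ = (-21) + (-96) + (640) + (106) + (34) + (-23) + (39) + (26) + (311) = 1016
Area = |Σ|/2 = 508.

508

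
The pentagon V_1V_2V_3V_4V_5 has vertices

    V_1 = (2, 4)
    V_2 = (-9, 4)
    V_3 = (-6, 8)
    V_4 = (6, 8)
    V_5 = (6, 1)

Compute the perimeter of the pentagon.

|V_1V_2| = √((-11)² + (0)²) = √121 = 11
|V_2V_3| = √((3)² + (4)²) = √25 = 5
|V_3V_4| = √((12)² + (0)²) = √144 = 12
|V_4V_5| = √((0)² + (-7)²) = √49 = 7
|V_5V_1| = √((-4)² + (3)²) = √25 = 5
Perimeter = 11 + 5 + 12 + 7 + 5 = 40.

40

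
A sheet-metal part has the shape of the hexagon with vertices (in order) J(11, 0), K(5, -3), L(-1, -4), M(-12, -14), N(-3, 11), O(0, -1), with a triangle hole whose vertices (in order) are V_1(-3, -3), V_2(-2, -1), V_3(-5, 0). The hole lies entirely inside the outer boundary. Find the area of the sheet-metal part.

121.5

Outer boundary:
Cross-terms: -33, -23, -34, -174, 3, 11  ⇒  Σ = -250
Area = |Σ|/2 = 125.
Hole:
Apply the shoelace formula: 2A = Σ (x_i·y_{i+1} − x_{i+1}·y_i), indices taken mod 3.
Cross-terms: -3, -5, 15  ⇒  Σ = 7
Area = |Σ|/2 = 3.5.
Net area = 125 − 3.5 = 121.5.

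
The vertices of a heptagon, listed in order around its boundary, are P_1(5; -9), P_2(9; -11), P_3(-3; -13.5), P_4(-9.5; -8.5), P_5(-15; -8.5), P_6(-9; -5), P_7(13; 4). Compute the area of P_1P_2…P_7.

Apply the shoelace (surveyor's) formula: 2A = Σ (x_i·y_{i+1} − x_{i+1}·y_i), indices taken mod 7.
Σ = (26) + (-154.5) + (-102.75) + (-46.75) + (-1.5) + (29) + (-137) = -387.5
Area = |Σ|/2 = 193.75.

193.75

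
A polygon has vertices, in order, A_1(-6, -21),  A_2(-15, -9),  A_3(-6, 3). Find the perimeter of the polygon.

54

|A_1A_2| = √((-9)² + (12)²) = √225 = 15
|A_2A_3| = √((9)² + (12)²) = √225 = 15
|A_3A_1| = √((0)² + (-24)²) = √576 = 24
Perimeter = 15 + 15 + 24 = 54.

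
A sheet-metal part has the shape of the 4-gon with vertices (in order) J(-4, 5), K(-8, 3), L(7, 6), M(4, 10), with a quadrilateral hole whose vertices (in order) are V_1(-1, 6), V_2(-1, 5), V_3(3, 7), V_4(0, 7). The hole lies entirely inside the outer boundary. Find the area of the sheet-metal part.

Outer boundary:
Apply the shoelace (surveyor's) formula: 2A = Σ (x_i·y_{i+1} − x_{i+1}·y_i), indices taken mod 4.
Cross-terms: 28, -69, 46, 60  ⇒  Σ = 65
Area = |Σ|/2 = 32.5.
Hole:
Apply the shoelace formula: 2A = Σ (x_i·y_{i+1} − x_{i+1}·y_i), indices taken mod 4.
Σ = (1) + (-22) + (21) + (7) = 7
Area = |Σ|/2 = 3.5.
Net area = 32.5 − 3.5 = 29.

29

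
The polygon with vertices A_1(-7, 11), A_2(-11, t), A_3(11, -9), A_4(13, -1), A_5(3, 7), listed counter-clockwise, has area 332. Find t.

-9

The doubled signed area Σ (x_i y_{i+1} − x_{i+1} y_i) is linear in t.
With t=0 it equals 502; the coefficient of t is -18 (from the two edges through A_2).
So -18·t + 502 = 2·332 = 664 ⇒ t = -9.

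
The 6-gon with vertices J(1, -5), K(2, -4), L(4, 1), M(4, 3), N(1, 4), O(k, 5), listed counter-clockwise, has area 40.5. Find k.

-4

The doubled signed area Σ (x_i y_{i+1} − x_{i+1} y_i) is linear in k.
With k=0 it equals 45; the coefficient of k is -9 (from the two edges through O).
So -9·k + 45 = 2·40.5 = 81 ⇒ k = -4.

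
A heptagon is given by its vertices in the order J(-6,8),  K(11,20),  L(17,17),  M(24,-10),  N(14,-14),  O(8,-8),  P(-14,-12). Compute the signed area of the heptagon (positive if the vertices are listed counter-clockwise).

-763.5

Σ = (-208) + (-153) + (-578) + (-196) + (0) + (-208) + (-184) = -1527
Signed area = Σ/2 = -763.5 (negative ⇒ clockwise traversal).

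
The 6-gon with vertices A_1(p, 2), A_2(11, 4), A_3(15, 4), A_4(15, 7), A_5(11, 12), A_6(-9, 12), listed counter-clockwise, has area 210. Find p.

Write out the shoelace sum; only the two edges meeting at A_1 involve p:
2·Area = [((-9)·2 − p·12) + (p·4 − 11·2)] + 372
       = -8·p + 332 = 420
⇒ p = -11.

-11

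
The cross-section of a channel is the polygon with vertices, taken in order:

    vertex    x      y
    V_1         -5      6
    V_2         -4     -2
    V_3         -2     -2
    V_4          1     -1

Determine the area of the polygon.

Apply the surveyor's formula: 2A = Σ (x_i·y_{i+1} − x_{i+1}·y_i), indices taken mod 4.
Σ = (34) + (4) + (4) + (1) = 43
Area = |Σ|/2 = 21.5.

21.5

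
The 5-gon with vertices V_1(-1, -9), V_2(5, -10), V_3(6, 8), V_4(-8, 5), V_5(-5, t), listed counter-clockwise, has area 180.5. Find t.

Write out the shoelace sum; only the two edges meeting at V_5 involve t:
2·Area = [((-8)·t − (-5)·5) + ((-5)·(-9) − (-1)·t)] + 249
       = -7·t + 319 = 361
⇒ t = -6.

-6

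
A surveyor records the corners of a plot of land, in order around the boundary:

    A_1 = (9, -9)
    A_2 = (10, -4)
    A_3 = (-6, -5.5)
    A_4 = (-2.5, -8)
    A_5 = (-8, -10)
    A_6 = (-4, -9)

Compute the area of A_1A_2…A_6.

59.625

Apply the shoelace (surveyor's) formula: 2A = Σ (x_i·y_{i+1} − x_{i+1}·y_i), indices taken mod 6.
Σ = (54) + (-79) + (34.25) + (-39) + (32) + (117) = 119.25
Area = |Σ|/2 = 59.625.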